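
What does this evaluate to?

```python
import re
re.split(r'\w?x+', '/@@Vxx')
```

The pattern matches optionally a word character; then one or more of a literal 'x'.
Matches to split on: at [3:6] → 'Vxx'.
The string is cut at each match, leaving 2 pieces.

['/@@', '']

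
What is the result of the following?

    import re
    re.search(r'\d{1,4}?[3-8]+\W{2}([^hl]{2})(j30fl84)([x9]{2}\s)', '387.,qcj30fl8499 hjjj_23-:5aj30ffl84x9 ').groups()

The pattern matches 1 to 4 of a digit (lazy), then one or more of a character in [3-8], then exactly 2 of a non-word character; then exactly 2 of any character except [hl] (captured); then the literal 'j3', then the literal '0fl', then the literal '84' (captured); then exactly 2 of one of [x9], then whitespace (captured).
`search` walks the string left to right and returns the first match it finds.
The match spans [0:17] → '387.,qcj30fl8499 '.
Captured: group 1 = 'qc', group 2 = 'j30fl84', group 3 = '99 '.

('qc', 'j30fl84', '99 ')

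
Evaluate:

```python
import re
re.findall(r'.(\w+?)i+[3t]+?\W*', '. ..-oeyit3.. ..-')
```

Pattern: any character; then one or more of a word character (lazy) (captured); then one or more of a literal 'i', then one or more of one of [3t] (lazy), then zero or more of a non-word character.
Scanning left to right: at [4:10] match '-oeyit', group 1 = 'oey'.
Because there's exactly one group, `findall` drops the full match and keeps group 1 from the one hit.

['oey']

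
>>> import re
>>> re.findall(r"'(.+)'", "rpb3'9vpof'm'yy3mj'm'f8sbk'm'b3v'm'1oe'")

["9vpof'm'yy3mj'm'f8sbk'm'b3v'm'1oe"]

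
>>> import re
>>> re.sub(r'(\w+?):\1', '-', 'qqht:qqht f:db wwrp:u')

`\1` is not a pattern — it's the concrete string captured by group 1, re-applied verbatim.
Each match is replaced by '-'.

'- f:db wwrp:u'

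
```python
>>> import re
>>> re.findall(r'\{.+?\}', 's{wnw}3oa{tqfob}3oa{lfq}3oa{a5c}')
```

['{wnw}', '{tqfob}', '{lfq}', '{a5c}']

Scanning left to right: at [1:6] → '{wnw}'; at [9:16] → '{tqfob}'; at [19:24] → '{lfq}'; at [27:32] → '{a5c}'.
No capturing groups, so `findall` returns the 4 full match strings.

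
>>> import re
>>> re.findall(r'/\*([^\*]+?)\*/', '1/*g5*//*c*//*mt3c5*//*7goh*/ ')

Scanning left to right: at [1:7] match '/*g5*/', group 1 = 'g5'; at [7:12] match '/*c*/', group 1 = 'c'; at [12:21] match '/*mt3c5*/', group 1 = 'mt3c5'; at [21:29] match '/*7goh*/', group 1 = '7goh'.
Because there's exactly one group, `findall` drops the full match and keeps group 1 from each hit.

['g5', 'c', 'mt3c5', '7goh']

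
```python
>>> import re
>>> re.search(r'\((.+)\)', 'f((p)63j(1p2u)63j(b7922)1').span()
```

(1, 24)

`search` walks the string left to right and returns the first match it finds.
The match spans [1:24] → '((p)63j(1p2u)63j(b7922)'.
Captured: group 1 = '(p)63j(1p2u)63j(b7922'.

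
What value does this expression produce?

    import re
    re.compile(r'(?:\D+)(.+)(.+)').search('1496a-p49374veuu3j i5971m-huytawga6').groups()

This matches one or more of a non-digit (non-capturing group); then one or more of any character (captured); then one or more of any character (captured).
Unlike `match`, `search` isn't anchored — it looks for the pattern anywhere in the string.
The match spans [4:35] → 'a-p49374veuu3j i5971m-huytawga6'.
Captured: group 1 = '49374veuu3j i5971m-huytawga', group 2 = '6'.

('49374veuu3j i5971m-huytawga', '6')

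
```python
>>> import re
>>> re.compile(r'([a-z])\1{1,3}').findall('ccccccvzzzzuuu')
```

A backreference is literal: `\1` must see the identical characters the first group matched.
One capturing group, so `findall` returns just the captured substring from each match — 4 in all.

['c', 'c', 'z', 'u']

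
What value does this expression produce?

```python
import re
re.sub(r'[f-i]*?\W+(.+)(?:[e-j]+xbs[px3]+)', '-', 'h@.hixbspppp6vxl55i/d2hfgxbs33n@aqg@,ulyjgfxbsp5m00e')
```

'-5m00e'

Pattern: zero or more of a character in [f-i] (lazy); then one or more of a non-word character; then one or more of any character (captured); then one or more of a character in [e-j], then the literal 'xbs', then one or more of one of [px3] (non-capturing group).
Matches: at [0:47] → 'h@.hixbspppp6vxl55i/d2hfgxbs33n@aqg@,ulyjgfxbsp'.
Each match is replaced by '-'.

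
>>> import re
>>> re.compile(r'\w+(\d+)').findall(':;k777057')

One capturing group, so `findall` returns just the captured substring from the one match — 1 in all.

['7']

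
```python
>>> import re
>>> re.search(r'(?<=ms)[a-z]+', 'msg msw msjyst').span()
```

The positive lookaround only admits positions where the adjacent text matches; those characters stay outside the span.
Unlike `match`, `search` isn't anchored — it looks for the pattern anywhere in the string.
The match spans [2:3] → 'g'.

(2, 3)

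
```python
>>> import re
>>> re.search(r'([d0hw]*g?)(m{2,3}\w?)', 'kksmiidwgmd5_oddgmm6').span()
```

(14, 20)

The match spans [14:20] → 'ddgmm6'.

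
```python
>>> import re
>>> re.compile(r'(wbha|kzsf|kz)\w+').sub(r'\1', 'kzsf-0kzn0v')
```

Each match is replaced using the text its own group 1 captured.

'kz-0kz'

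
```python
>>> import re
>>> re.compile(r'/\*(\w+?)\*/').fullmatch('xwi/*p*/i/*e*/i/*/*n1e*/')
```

None

For `fullmatch`, every character of the input must be accounted for by the pattern.
Here there's no way to consume every character, so the call returns None.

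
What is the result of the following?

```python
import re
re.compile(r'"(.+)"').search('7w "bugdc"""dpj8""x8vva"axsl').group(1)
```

The match spans [3:24] → '"bugdc"""dpj8""x8vva"'.
Captured: group 1 = 'bugdc"""dpj8""x8vva'.

'bugdc"""dpj8""x8vva'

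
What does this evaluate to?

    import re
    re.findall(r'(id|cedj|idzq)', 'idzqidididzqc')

['id', 'id', 'id', 'id']

`|` is ordered: at each position the engine commits to the first alternative that works.
Scanning left to right: at [0:2] match 'id', group 1 = 'id'; at [4:6] match 'id', group 1 = 'id'; at [6:8] match 'id', group 1 = 'id'; at [8:10] match 'id', group 1 = 'id'.
With a single group, `findall` returns only what that group captured — 4 items.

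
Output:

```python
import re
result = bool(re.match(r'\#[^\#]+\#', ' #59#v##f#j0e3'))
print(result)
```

False

`re.match` won't scan ahead — the pattern has to work from the very first character.
Here the pattern fails at index 0, so the call returns None, and `bool(None)` is False.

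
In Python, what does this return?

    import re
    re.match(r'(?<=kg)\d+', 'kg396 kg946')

The positive lookaround only admits positions where the adjacent text matches; those characters stay outside the span.
With `match`, the pattern is implicitly anchored at the beginning.
Here the pattern fails at index 0, so the call returns None.

None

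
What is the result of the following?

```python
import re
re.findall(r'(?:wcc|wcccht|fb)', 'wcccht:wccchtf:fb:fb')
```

Alternation isn't longest-match — the leftmost alternative that fits at this position is chosen.
Scanning left to right: at [0:3] → 'wcc'; at [7:10] → 'wcc'; at [15:17] → 'fb'; at [18:20] → 'fb'.
No capturing groups, so `findall` returns the 4 full match strings.

['wcc', 'wcc', 'fb', 'fb']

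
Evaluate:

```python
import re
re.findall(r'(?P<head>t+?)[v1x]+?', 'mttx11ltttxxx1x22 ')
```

Pattern: one or more of a literal 't' (lazy) (captured as 'head'); then one or more of one of [v1x] (lazy).
With a single group, `findall` returns only what that group captured — 2 items.

['tt', 'ttt']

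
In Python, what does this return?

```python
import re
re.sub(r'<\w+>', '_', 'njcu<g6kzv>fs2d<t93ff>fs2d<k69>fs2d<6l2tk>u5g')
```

Matches: at [4:11] → '<g6kzv>'; at [15:22] → '<t93ff>'; at [26:31] → '<k69>'; at [35:42] → '<6l2tk>'.
Each match is replaced by '_'.

'njcu_fs2d_fs2d_fs2d_u5g'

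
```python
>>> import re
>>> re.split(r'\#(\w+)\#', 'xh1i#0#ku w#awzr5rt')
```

Matches to split on: at [4:7] → '#0#'.
`re.split` interleaves the captured-group text with the surrounding fragments.

['xh1i', '0', 'ku w#awzr5rt']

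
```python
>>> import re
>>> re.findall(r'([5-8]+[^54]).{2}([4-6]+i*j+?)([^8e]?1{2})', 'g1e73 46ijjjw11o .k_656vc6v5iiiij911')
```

[('73', '6ijjj', 'w11')]

With 3 capturing groups, `findall` returns a 3-tuple per match.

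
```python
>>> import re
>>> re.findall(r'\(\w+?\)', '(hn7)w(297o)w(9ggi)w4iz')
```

['(hn7)', '(297o)', '(9ggi)']

With no groups in the pattern, `findall` gives back each whole match — 3 here.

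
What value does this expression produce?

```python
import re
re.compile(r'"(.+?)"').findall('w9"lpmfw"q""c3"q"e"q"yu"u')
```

Matches: at [2:9] match '"lpmfw"', group 1 = 'lpmfw'; at [10:15] match '""c3"', group 1 = '"c3'; at [16:19] match '"e"', group 1 = 'e'; at [20:24] match '"yu"', group 1 = 'yu'.
Because there's exactly one group, `findall` drops the full match and keeps group 1 from each hit.

['lpmfw', '"c3', 'e', 'yu']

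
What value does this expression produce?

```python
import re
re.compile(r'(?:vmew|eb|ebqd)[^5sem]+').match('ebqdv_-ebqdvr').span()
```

(0, 7)

`match` is anchored at position 0; if the pattern doesn't fit there, it returns None.
The match spans [0:7] → 'ebqdv_-'.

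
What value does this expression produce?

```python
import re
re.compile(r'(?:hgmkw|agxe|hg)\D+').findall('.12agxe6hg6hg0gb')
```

[]

No capturing groups, so `findall` returns the 0 full match strings.
Nothing in the string satisfies the pattern, so the list is empty.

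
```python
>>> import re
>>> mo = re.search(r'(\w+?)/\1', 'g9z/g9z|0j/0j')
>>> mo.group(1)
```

The match spans [0:7] → 'g9z/g9z'.
Captured: group 1 = 'g9z'.

'g9z'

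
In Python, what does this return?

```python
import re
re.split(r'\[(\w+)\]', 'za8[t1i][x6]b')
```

['za8', 't1i', '', 'x6', 'b']

Matches to split on: at [3:8] → '[t1i]'; at [8:12] → '[x6]'.
`re.split` interleaves the captured-group text with the surrounding fragments.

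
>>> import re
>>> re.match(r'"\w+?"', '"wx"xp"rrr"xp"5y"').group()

`re.match` only tries the pattern at the start of the string.
The match spans [0:4] → '"wx"'.

'"wx"'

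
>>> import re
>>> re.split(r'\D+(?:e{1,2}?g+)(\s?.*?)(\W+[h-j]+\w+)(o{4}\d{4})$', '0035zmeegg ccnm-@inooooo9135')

['0035', ' ccnm', '-@ino', 'oooo9135', '']

This matches one or more of a non-digit; then 1 to 2 of the literal 'e' (lazy), then one or more of a literal 'g' (non-capturing group); then optionally whitespace, then zero or more of any character (lazy) (captured); then one or more of a non-word character, then one or more of a character in [h-j], then one or more of a word character (captured); then exactly 4 of a literal 'o', then exactly 4 of a digit (captured); then anchored at the end.
A `+?`/`*?`/`{m,n}?` starts at its minimum and grows only as far as needed for what follows to match.
Matches to split on: at [4:28] → 'zmeegg ccnm-@inooooo9135'.
Because the pattern has a capturing group, `split` also inserts each captured text between the pieces.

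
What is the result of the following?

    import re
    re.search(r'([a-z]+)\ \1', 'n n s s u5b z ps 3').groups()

`\1` is not a pattern — it's the concrete string captured by group 1, re-applied verbatim.
`re.search` tries every starting position until one works.
The match spans [0:3] → 'n n'.
Captured: group 1 = 'n'.

('n',)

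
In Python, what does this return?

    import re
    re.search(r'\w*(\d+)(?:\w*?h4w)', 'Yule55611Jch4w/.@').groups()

('1',)

Pattern: zero or more of a word character; then one or more of a digit (captured); then zero or more of a word character (lazy), then the literal 'h4w' (non-capturing group).
`search` walks the string left to right and returns the first match it finds.
The match spans [0:14] → 'Yule55611Jch4w'.
Captured: group 1 = '1'.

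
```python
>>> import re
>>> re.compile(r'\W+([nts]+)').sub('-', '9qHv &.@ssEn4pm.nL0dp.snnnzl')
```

'9qHv-En4pm-L0dp-zl'

The pattern matches one or more of a non-word character; then one or more of one of [nts] (captured).
Matches: at [4:10] → ' &.@ss'; at [15:17] → '.n'; at [21:26] → '.snnn'.
`sub` substitutes '-' at each match site.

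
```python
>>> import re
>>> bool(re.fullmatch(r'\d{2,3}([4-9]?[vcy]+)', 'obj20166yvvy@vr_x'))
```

False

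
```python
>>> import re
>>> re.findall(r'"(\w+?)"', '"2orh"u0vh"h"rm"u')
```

['2orh', 'h']

One capturing group, so `findall` returns just the captured substring from each match — 2 in all.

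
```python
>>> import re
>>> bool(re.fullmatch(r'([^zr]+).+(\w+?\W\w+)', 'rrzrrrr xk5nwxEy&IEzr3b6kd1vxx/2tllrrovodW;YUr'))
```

False

`re.fullmatch` requires the pattern to consume the entire string.
Here the pattern can't cover the whole string, so the call returns None, and `bool(None)` is False.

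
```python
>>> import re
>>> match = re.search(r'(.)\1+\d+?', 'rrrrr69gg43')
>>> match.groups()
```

('r',)

The match spans [0:6] → 'rrrrr6'.
Captured: group 1 = 'r'.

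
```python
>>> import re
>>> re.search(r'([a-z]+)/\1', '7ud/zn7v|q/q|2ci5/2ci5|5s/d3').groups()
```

('q',)

The match spans [9:12] → 'q/q'.
Captured: group 1 = 'q'.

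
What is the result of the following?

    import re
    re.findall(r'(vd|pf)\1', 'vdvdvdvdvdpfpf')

['vd', 'vd', 'pf']

`\1` is not a pattern — it's the concrete string captured by group 1, re-applied verbatim.
With a single group, `findall` returns only what that group captured — 3 items.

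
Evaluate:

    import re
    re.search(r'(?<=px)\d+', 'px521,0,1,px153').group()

'521'

The positive lookaround only admits positions where the adjacent text matches; those characters stay outside the span.
The match spans [2:5] → '521'.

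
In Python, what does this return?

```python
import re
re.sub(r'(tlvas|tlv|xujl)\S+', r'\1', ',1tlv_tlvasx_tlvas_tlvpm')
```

The replacement refers to a captured group, so each match is rewritten using its own captured text.

',1tlv'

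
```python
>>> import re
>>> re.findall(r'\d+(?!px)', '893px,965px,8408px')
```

['89', '96', '840']

The negative lookaround is zero-width — it rules out positions where the adjacent text would match, without consuming anything.
Scanning left to right: at [0:2] → '89'; at [6:8] → '96'; at [12:15] → '840'.
With no groups in the pattern, `findall` gives back each whole match — 3 here.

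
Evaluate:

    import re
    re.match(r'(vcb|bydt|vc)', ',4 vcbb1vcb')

None

`match` is anchored at position 0; if the pattern doesn't fit there, it returns None.
Here the string doesn't start with a match, so the call returns None.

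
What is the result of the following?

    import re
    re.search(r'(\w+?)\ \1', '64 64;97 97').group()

'64 64'

The backreference `\1` re-matches whatever the first group consumed, character for character.
The match spans [0:5] → '64 64'.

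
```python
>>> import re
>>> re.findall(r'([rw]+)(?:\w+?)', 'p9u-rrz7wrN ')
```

['rr', 'wr']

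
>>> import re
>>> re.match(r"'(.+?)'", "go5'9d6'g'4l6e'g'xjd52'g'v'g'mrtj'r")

None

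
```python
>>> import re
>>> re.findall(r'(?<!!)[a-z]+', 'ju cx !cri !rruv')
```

['ju', 'cx', 'ri', 'ruv']

A negative assertion filters positions out without eating any characters.
With no groups in the pattern, `findall` gives back each whole match — 4 here.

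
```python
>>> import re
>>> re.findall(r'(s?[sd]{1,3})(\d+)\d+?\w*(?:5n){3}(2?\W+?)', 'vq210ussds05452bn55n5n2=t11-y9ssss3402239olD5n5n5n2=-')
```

[('ssss', '340223', '2=')]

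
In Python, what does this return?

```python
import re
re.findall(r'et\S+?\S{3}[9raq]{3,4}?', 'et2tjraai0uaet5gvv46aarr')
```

['et2tjraai0uaet5gvv46aar']

This matches the literal 'et', then one or more of a non-whitespace character (lazy); then exactly 3 of a non-whitespace character, then 3 to 4 of one of [9raq] (lazy).
A non-greedy quantifier consumes as few characters as it can — just enough that the remainder of the pattern still matches from where it stops; whatever follows it matches normally.
Walking the string: at [0:23] → 'et2tjraai0uaet5gvv46aar'.
Since nothing is captured, `findall` lists the 1 matched substring directly.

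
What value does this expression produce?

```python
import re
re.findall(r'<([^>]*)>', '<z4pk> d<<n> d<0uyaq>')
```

['z4pk', '<n', '0uyaq']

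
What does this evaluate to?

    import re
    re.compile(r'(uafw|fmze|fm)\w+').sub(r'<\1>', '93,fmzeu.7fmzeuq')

'93,<fmze>.7<fmze>'

Branches in `(...|...)` are attempted left-to-right; the first branch that allows the whole pattern to succeed is taken.
The replacement refers to a captured group, so each match is rewritten using its own captured text.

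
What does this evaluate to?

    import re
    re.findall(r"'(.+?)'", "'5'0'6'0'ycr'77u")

['5', '6', 'ycr']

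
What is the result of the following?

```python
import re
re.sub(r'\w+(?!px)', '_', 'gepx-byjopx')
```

`(?!…)`/`(?<!…)` only lets a position through if the neighbouring text does NOT match; no characters are consumed.
Matches: at [0:4] → 'gepx'; at [5:11] → 'byjopx'.
Every occurrence is swapped for '_'.

'_-_'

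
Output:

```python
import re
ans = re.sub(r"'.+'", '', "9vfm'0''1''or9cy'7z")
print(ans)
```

9vfm7z

Matches: at [4:17] → "'0''1''or9cy'".
Each match is replaced by ''.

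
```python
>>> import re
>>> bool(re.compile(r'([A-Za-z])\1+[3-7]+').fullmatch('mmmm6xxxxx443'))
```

After group 1 captures some text, `\1` only succeeds where that same text appears again.
For `fullmatch`, every character of the input must be accounted for by the pattern.
Here the string isn't matched end-to-end, so the call returns None, and `bool(None)` is False.

False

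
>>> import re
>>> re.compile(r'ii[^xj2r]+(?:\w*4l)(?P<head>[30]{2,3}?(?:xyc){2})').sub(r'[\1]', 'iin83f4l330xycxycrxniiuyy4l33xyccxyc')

'[330xycxyc]rxniiuyy4l33xyccxyc'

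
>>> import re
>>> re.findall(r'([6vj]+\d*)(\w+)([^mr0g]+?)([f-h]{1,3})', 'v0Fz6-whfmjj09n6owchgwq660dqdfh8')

[('v0', 'Fz6', '-w', 'hf'), ('jj09', 'n6owchgwq660dqd', 'f', 'h')]

Multiple groups make `findall` return tuples — one 4-tuple for each match.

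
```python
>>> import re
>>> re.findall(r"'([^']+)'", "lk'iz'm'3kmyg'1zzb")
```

['iz', '3kmyg']

One capturing group, so `findall` returns just the captured substring from each match — 2 in all.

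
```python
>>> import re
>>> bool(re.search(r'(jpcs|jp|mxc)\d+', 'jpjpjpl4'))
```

Unlike `match`, `search` isn't anchored — it looks for the pattern anywhere in the string.
Here the pattern never matches, so the call returns None, and `bool(None)` is False.

False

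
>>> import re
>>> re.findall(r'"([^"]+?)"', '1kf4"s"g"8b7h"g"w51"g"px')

['s', '8b7h', 'w51']

Scanning left to right: at [4:7] match '"s"', group 1 = 's'; at [8:14] match '"8b7h"', group 1 = '8b7h'; at [15:20] match '"w51"', group 1 = 'w51'.
With a single group, `findall` returns only what that group captured — 3 items.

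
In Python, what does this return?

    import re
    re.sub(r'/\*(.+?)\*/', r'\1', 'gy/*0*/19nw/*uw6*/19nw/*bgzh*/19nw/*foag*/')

The `?` after the quantifier makes it lazy — it takes as little as possible before letting the rest of the pattern try.
Matches: at [2:7] → '/*0*/'; at [11:18] → '/*uw6*/'; at [22:30] → '/*bgzh*/'; at [34:42] → '/*foag*/'.
`\1` in the replacement pulls in group 1's text for each match.

'gy019nwuw619nwbgzh19nwfoag'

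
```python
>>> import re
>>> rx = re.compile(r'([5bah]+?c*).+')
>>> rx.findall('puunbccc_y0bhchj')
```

['bccc']

Pattern: one or more of one of [5bah] (lazy), then zero or more of a literal 'c' (captured); then one or more of any character.
Scanning left to right: at [4:16] match 'bccc_y0bhchj', group 1 = 'bccc'.
One capturing group, so `findall` returns just the captured substring from the one match — 1 in all.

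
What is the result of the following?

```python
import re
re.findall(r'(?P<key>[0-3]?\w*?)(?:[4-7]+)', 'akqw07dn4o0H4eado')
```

The pattern matches optionally a character in [0-3], then zero or more of a word character (lazy) (captured as 'key'); then one or more of a character in [4-7] (non-capturing group).
Because the quantifier is non-greedy, it stops expanding at the earliest point where the rest of the pattern can succeed.
Walking the string: at [0:6] match 'akqw07', group 1 = 'akqw0'; at [6:9] match 'dn4', group 1 = 'dn'; at [9:13] match 'o0H4', group 1 = 'o0H'.
`findall` collects group 1 from each match (3 total).

['akqw0', 'dn', 'o0H']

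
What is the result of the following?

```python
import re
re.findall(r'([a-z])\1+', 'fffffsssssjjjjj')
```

['f', 's', 'j']

The backreference `\1` re-matches whatever the first group consumed, character for character.
`findall` collects group 1 from each match (3 total).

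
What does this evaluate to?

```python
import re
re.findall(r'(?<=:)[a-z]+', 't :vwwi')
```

Lookahead/lookbehind check context without consuming it, so the matched span excludes the asserted characters.
Matches: at [3:7] → 'vwwi'.
No capturing groups, so `findall` returns the 1 full match string.

['vwwi']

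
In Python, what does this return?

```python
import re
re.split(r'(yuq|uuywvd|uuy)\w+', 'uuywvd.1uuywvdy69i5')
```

`|` is ordered: at each position the engine commits to the first alternative that works.
Matches to split on: at [0:6] → 'uuywvd'; at [8:19] → 'uuywvdy69i5'.
The group in the pattern means `split` returns the separators' captures alongside the pieces.

['', 'uuy', '.1', 'uuywvd', '']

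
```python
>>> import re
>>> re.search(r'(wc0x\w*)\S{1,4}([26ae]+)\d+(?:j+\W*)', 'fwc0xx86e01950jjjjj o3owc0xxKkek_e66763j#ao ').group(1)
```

'wc0xx8'

The pattern matches the literal 'wc', then the literal '0x', then zero or more of a word character (captured); then 1 to 4 of a non-whitespace character; then one or more of one of [26ae] (captured); then one or more of a digit; then one or more of a literal 'j', then zero or more of a non-word character (non-capturing group).
`re.search` scans for the first position where the pattern succeeds.
The match spans [1:20] → 'wc0xx86e01950jjjjj '.
Captured: group 1 = 'wc0xx8', group 2 = 'e'.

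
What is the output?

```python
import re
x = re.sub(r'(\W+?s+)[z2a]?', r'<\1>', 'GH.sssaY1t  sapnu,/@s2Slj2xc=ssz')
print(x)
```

GH<.sss>Y1t<  s>pnu<,/@s>Slj2xc<=ss>

The pattern matches one or more of a non-word character (lazy), then one or more of a literal 's' (captured); then optionally one of [z2a].
Matches: at [2:7] → '.sssa'; at [10:14] → '  sa'; at [17:22] → ',/@s2'; at [28:32] → '=ssz'.
The replacement refers to a captured group, so each match is rewritten using its own captured text.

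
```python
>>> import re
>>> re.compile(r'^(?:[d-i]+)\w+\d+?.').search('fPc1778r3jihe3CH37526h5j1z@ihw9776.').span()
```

(0, 26)

The match spans [0:26] → 'fPc1778r3jihe3CH37526h5j1z'.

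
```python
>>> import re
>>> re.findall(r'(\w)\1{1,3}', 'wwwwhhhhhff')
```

['w', 'h', 'f']

After group 1 captures some text, `\1` only succeeds where that same text appears again.
Because there's exactly one group, `findall` drops the full match and keeps group 1 from each hit.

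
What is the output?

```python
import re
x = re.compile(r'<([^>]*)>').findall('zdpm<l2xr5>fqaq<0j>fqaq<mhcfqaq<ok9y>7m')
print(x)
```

Walking the string: at [4:11] match '<l2xr5>', group 1 = 'l2xr5'; at [15:19] match '<0j>', group 1 = '0j'; at [23:37] match '<mhcfqaq<ok9y>', group 1 = 'mhcfqaq<ok9y'.
`findall` collects group 1 from each match (3 total).

['l2xr5', '0j', 'mhcfqaq<ok9y']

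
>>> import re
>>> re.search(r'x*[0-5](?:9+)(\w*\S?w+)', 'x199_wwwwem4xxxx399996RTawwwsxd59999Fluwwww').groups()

('_wwwwem4xxxx399996RTawwwsxd59999Fluwwww',)

Pattern: zero or more of the literal 'x', then a character in [0-5]; then one or more of a literal '9' (non-capturing group); then zero or more of a word character, then optionally a non-whitespace character, then one or more of a literal 'w' (captured).
Unlike `match`, `search` isn't anchored — it looks for the pattern anywhere in the string.
The match spans [0:43] → 'x199_wwwwem4xxxx399996RTawwwsxd59999Fluwwww'.
Captured: group 1 = '_wwwwem4xxxx399996RTawwwsxd59999Fluwwww'.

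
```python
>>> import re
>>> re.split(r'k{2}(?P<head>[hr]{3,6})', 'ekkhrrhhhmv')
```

['e', 'hrrhhh', 'mv']

The pattern matches exactly 2 of a literal 'k'; then 3 to 6 of one of [hr] (captured as 'head').
`re.split` interleaves the captured-group text with the surrounding fragments.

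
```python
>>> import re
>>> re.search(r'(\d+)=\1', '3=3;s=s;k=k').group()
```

'3=3'

After group 1 captures some text, `\1` only succeeds where that same text appears again.
`search` walks the string left to right and returns the first match it finds.
The match spans [0:3] → '3=3'.
Captured: group 1 = '3'.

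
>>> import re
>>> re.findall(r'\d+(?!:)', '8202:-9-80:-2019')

The negative lookaround is zero-width — it rules out positions where the adjacent text would match, without consuming anything.
Matches: at [0:3] → '820'; at [6:7] → '9'; at [8:9] → '8'; at [12:16] → '2019'.
Since nothing is captured, `findall` lists the 4 matched substrings directly.

['820', '9', '8', '2019']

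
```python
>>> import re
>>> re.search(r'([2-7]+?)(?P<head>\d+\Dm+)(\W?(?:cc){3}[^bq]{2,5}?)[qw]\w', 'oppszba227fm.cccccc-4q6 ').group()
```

'227fm.cccccc-4q6'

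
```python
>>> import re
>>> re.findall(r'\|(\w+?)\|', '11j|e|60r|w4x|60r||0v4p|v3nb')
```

['e', 'w4x', '0v4p']

With a single group, `findall` returns only what that group captured — 3 items.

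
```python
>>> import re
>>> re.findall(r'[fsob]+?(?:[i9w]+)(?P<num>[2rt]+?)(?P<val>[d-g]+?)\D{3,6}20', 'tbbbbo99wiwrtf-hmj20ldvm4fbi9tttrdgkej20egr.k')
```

Because the quantifier is non-greedy, it stops expanding at the earliest point where the rest of the pattern can succeed.
With 2 capturing groups, `findall` returns a 2-tuple per match.

[('rt', 'f'), ('tttr', 'd')]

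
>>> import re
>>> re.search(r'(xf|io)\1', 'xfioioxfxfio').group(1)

After group 1 captures some text, `\1` only succeeds where that same text appears again.
`re.search` tries every starting position until one works.
The match spans [2:6] → 'ioio'.
Captured: group 1 = 'io'.

'io'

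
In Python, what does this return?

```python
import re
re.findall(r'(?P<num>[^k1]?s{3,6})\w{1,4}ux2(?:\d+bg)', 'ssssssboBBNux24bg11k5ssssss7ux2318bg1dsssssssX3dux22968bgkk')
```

['5ssssss', 'dssssss']

This matches optionally any character except [k1], then 3 to 6 of the literal 's' (captured as 'num'); then 1 to 4 of a word character, then the literal 'ux2'; then one or more of a digit, then the literal 'bg' (non-capturing group).
With a single group, `findall` returns only what that group captured — 2 items.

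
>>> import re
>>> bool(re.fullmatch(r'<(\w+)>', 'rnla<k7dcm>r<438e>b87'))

`re.fullmatch` requires the pattern to consume the entire string.
Here there's no way to consume every character, so the call returns None, and `bool(None)` is False.

False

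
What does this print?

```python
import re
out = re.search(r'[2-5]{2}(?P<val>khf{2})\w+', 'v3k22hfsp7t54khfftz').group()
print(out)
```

54khfftz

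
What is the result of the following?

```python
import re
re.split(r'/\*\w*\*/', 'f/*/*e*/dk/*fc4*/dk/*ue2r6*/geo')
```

['f/*', 'dk', 'dk', 'geo']

Matches to split on: at [3:8] → '/*e*/'; at [10:17] → '/*fc4*/'; at [19:28] → '/*ue2r6*/'.
The string is cut at each match, leaving 4 pieces.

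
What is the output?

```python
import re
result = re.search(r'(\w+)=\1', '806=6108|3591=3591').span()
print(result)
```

(2, 5)

`\1` is not a pattern — it's the concrete string captured by group 1, re-applied verbatim.
The match spans [2:5] → '6=6'.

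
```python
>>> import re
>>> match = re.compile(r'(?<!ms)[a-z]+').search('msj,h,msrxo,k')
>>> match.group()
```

Because the assertion is negative and zero-width, positions next to the forbidden text are skipped.
`re.search` scans for the first position where the pattern succeeds.
The match spans [0:3] → 'msj'.

'msj'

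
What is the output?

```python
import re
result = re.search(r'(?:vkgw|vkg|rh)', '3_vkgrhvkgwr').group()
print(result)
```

vkg

The match spans [2:5] → 'vkg'.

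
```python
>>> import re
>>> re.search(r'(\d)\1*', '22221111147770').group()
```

'2222'

`\1` is not a pattern — it's the concrete string captured by group 1, re-applied verbatim.
`re.search` tries every starting position until one works.
The match spans [0:4] → '2222'.
Captured: group 1 = '2'.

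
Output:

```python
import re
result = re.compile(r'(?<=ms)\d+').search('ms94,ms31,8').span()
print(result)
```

Lookahead/lookbehind check context without consuming it, so the matched span excludes the asserted characters.
The match spans [2:4] → '94'.

(2, 4)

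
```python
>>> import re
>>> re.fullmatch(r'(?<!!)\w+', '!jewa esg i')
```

None

`(?!…)`/`(?<!…)` only lets a position through if the neighbouring text does NOT match; no characters are consumed.
`re.fullmatch` is like wrapping the pattern in `^…$` (in single-line mode).
Here the pattern can't cover the whole string, so the call returns None.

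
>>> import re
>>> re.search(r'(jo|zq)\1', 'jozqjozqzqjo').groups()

('zq',)

`\1` has to match the exact text group 1 already captured.
`re.search` scans for the first position where the pattern succeeds.
The match spans [6:10] → 'zqzq'.
Captured: group 1 = 'zq'.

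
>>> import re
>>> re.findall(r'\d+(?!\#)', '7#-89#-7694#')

`(?!…)`/`(?<!…)` only lets a position through if the neighbouring text does NOT match; no characters are consumed.
With no groups in the pattern, `findall` gives back each whole match — 2 here.

['8', '769']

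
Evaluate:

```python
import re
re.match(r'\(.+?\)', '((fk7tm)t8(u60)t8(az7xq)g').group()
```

'((fk7tm)'

`re.match` only tries the pattern at the start of the string.
The match spans [0:8] → '((fk7tm)'.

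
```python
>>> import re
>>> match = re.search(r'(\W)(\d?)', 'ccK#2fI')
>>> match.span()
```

(3, 5)

Pattern: a non-word character (captured); then optionally a digit (captured).
`re.search` tries every starting position until one works.
The match spans [3:5] → '#2'.
Captured: group 1 = '#', group 2 = '2'.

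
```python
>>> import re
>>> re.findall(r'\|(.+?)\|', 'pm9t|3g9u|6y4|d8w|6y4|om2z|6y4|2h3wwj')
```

Because the quantifier is non-greedy, it stops expanding at the earliest point where the rest of the pattern can succeed.
Matches: at [4:10] match '|3g9u|', group 1 = '3g9u'; at [13:18] match '|d8w|', group 1 = 'd8w'; at [21:27] match '|om2z|', group 1 = 'om2z'.
`findall` collects group 1 from each match (3 total).

['3g9u', 'd8w', 'om2z']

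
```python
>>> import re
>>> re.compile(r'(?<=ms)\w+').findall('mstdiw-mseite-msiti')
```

Because the assertion is zero-width, the text it checks is not consumed and won't appear in the result.
`findall` yields the raw match text (3 of them) because the pattern has no groups.

['tdiw', 'eite', 'iti']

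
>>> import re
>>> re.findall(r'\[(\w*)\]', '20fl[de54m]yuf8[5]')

['de54m', '5']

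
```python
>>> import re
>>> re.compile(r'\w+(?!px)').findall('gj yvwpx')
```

Because the assertion is negative and zero-width, positions next to the forbidden text are skipped.
Matches: at [0:2] → 'gj'; at [3:8] → 'yvwpx'.
With no groups in the pattern, `findall` gives back each whole match — 2 here.

['gj', 'yvwpx']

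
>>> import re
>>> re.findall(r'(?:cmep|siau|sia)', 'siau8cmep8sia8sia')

Alternation tries branches left to right and keeps the first one that lets the overall match succeed at that position.
Matches: at [0:4] → 'siau'; at [5:9] → 'cmep'; at [10:13] → 'sia'; at [14:17] → 'sia'.
Since nothing is captured, `findall` lists the 4 matched substrings directly.

['siau', 'cmep', 'sia', 'sia']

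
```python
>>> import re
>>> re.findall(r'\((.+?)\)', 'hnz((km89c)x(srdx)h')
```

['(km89c', 'srdx']

Because there's exactly one group, `findall` drops the full match and keeps group 1 from each hit.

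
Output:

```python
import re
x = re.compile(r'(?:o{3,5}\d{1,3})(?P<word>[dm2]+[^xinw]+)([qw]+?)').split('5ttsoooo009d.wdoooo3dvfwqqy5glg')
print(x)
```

Pattern: 3 to 5 of a literal 'o', then 1 to 3 of a digit (non-capturing group); then one or more of one of [dm2], then one or more of any character except [xinw] (captured as 'word'); then one or more of one of [qw] (lazy) (captured).
Lazy quantifiers expand one character at a time until the remainder of the pattern can match.
Matches to split on: at [4:14] → 'oooo009d.w'; at [15:24] → 'oooo3dvfw'.
The group in the pattern means `split` returns the separators' captures alongside the pieces.

['5tts', 'd.', 'w', 'd', 'dvf', 'w', 'qqy5glg']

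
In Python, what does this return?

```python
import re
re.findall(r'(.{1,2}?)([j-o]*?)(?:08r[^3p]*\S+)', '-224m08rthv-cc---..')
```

[('24', 'm')]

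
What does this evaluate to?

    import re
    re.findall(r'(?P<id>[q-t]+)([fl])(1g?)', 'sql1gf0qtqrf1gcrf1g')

[('sq', 'l', '1g'), ('qtqr', 'f', '1g'), ('r', 'f', '1g')]

Pattern: one or more of a character in [q-t] (captured as 'id'); then one of [fl] (captured); then the literal '1', then optionally a literal 'g' (captured).
`findall` packs the 3 group values into a tuple for every match.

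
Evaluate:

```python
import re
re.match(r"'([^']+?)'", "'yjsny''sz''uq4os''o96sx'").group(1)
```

'yjsny'

`re.match` won't scan ahead — the pattern has to work from the very first character.
The match spans [0:7] → "'yjsny'".
Captured: group 1 = 'yjsny'.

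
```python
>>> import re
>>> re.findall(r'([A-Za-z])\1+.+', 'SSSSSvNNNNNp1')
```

['S']

`\1` is not a pattern — it's the concrete string captured by group 1, re-applied verbatim.
With a single group, `findall` returns only what that group captured — 1 item.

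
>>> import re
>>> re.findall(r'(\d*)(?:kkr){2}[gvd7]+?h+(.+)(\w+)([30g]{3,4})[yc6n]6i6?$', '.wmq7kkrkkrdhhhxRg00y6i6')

This matches zero or more of a digit (captured); then the literal 'kkr' repeated 2 times, then one or more of one of [gvd7] (lazy), then one or more of the literal 'h'; then one or more of any character (captured); then one or more of a word character (captured); then 3 to 4 of one of [30g] (captured); then one of [yc6n], then the literal '6i', then optionally a literal '6'; then anchored at the end.
Scanning left to right: at [4:24] match '7kkrkkrdhhhxRg00y6i6', groups = ('7', 'x', 'R', 'g00').
`findall` packs the 4 group values into a tuple for every match.

[('7', 'x', 'R', 'g00')]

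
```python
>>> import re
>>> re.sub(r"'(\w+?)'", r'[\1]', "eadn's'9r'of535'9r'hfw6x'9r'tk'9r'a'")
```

Matches: at [4:7] → "'s'"; at [9:16] → "'of535'"; at [18:25] → "'hfw6x'"; at [27:31] → "'tk'"; at [33:36] → "'a'".
`\1` in the replacement pulls in group 1's text for each match.

'eadn[s]9r[of535]9r[hfw6x]9r[tk]9r[a]'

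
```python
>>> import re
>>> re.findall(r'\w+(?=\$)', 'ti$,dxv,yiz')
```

The lookaround is zero-width — it requires the adjacent text to match without consuming it, so the asserted text isn't part of the match.
Scanning left to right: at [0:2] → 'ti'.
`findall` yields the raw match text (1 of them) because the pattern has no groups.

['ti']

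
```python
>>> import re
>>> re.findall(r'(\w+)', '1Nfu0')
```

['1Nfu0']

One capturing group, so `findall` returns just the captured substring from the one match — 1 in all.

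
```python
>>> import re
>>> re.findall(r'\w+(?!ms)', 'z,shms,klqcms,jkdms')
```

A negative assertion filters positions out without eating any characters.
Scanning left to right: at [0:1] → 'z'; at [2:6] → 'shms'; at [7:13] → 'klqcms'; at [14:19] → 'jkdms'.
Since nothing is captured, `findall` lists the 4 matched substrings directly.

['z', 'shms', 'klqcms', 'jkdms']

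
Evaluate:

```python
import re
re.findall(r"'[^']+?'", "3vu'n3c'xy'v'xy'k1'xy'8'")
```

["'n3c'", "'v'", "'k1'", "'8'"]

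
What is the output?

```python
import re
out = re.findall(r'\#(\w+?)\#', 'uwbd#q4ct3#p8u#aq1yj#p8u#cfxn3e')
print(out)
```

Scanning left to right: at [4:11] match '#q4ct3#', group 1 = 'q4ct3'; at [14:21] match '#aq1yj#', group 1 = 'aq1yj'.
`findall` collects group 1 from each match (2 total).

['q4ct3', 'aq1yj']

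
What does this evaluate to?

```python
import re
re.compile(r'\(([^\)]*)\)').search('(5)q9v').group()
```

'(5)'

The match spans [0:3] → '(5)'.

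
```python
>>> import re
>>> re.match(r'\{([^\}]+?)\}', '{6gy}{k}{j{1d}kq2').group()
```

'{6gy}'

With `match`, the pattern is implicitly anchored at the beginning.
The match spans [0:5] → '{6gy}'.
Captured: group 1 = '6gy'.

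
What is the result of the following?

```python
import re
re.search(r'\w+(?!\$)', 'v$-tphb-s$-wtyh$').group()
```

A negative assertion filters positions out without eating any characters.
The match spans [3:7] → 'tphb'.

'tphb'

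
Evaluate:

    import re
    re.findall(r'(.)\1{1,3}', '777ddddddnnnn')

['7', 'd', 'd', 'n']

A backreference is literal: `\1` must see the identical characters the first group matched.
Scanning left to right: at [0:3] match '777', group 1 = '7'; at [3:7] match 'dddd', group 1 = 'd'; at [7:9] match 'dd', group 1 = 'd'; at [9:13] match 'nnnn', group 1 = 'n'.
`findall` collects group 1 from each match (4 total).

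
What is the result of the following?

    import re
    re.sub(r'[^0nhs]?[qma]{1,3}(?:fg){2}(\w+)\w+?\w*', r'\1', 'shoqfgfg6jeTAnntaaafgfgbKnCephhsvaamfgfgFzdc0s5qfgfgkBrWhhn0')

'sh6jeTAnntaaafgfgbKnCephhsvaamfgfgFzdc0s5qfgfgkBrWhhn'

The replacement refers to a captured group, so each match is rewritten using its own captured text.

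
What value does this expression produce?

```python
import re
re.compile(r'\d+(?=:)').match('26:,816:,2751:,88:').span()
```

(0, 2)

The positive lookaround only admits positions where the adjacent text matches; those characters stay outside the span.
`match` is anchored at position 0; if the pattern doesn't fit there, it returns None.
The match spans [0:2] → '26'.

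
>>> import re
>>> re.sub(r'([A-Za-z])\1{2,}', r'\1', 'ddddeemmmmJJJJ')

'deemJ'

A backreference is literal: `\1` must see the identical characters the first group matched.
The replacement refers to a captured group, so each match is rewritten using its own captured text.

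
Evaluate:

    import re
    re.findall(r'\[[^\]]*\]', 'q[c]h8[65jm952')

Matches: at [1:4] → '[c]'.
Since nothing is captured, `findall` lists the 1 matched substring directly.

['[c]']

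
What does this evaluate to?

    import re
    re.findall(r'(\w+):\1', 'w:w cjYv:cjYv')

['w', 'cjYv']

The backreference `\1` re-matches whatever the first group consumed, character for character.
`findall` collects group 1 from each match (2 total).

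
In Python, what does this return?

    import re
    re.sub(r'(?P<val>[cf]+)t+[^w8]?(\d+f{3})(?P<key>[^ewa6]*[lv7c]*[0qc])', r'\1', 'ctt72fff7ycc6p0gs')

Pattern: one or more of one of [cf] (captured as 'val'); then one or more of a literal 't', then optionally any character except [w8]; then one or more of a digit, then exactly 3 of a literal 'f' (captured); then zero or more of any character except [ewa6], then zero or more of one of [lv7c], then one of [0qc] (captured as 'key').
Each match is replaced using the text its own group 1 captured.

'c6p0gs'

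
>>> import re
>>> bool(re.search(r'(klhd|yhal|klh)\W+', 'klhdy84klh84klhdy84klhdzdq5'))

Here the pattern never matches, so the call returns None, and `bool(None)` is False.

False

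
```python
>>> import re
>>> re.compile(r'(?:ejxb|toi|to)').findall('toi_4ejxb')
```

['toi', 'ejxb']

Branches in `(...|...)` are attempted left-to-right; the first branch that allows the whole pattern to succeed is taken.
No capturing groups, so `findall` returns the 2 full match strings.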